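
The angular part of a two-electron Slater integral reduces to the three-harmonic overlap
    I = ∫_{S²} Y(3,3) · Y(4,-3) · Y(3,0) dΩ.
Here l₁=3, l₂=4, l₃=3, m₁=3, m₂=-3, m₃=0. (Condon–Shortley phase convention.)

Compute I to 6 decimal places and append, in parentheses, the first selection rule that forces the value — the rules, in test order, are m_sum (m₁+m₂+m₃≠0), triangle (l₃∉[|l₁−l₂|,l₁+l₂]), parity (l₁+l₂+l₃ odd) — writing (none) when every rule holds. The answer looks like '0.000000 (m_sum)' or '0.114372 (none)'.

0.203551 (none)

m-sum 0 ✓  L=10 even ✓  1≤3≤7 ✓
Π(2lᵢ+1) = 7×9×7 = 441
triangle coeff Δ(3,4,3) = 1/34650
Σ_t [1,3]: t=1:−1/72 t=2:+1/16 t=3:−1/72 = 5/144
(3j)²=2/77 [(3 4 3; 0 0 0)], sign=-1
Σ_t [0,0]: t=0:+1/288 = 1/288
(3j)²=1/22 [(3 4 3; 3 -3 0)], sign=-1
⇒ 4πI² = 63/121
I = (+1)√(63/121/(4π)) = 0.20355073
No selection rule forces the value: the integral is nonzero (none).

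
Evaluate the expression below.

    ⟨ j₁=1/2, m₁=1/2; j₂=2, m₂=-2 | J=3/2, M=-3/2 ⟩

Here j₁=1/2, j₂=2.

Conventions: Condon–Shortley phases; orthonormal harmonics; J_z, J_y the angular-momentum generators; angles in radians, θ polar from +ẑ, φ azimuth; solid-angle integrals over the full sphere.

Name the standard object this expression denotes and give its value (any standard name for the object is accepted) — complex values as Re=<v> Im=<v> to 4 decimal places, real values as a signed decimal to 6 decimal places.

Clebsch–Gordan coefficient, +√(4/5) ≈ +0.894427

This is a Clebsch–Gordan (vector-coupling) coefficient.
j₁+j₂−J=1  J+j₁−j₂=0  J−j₁+j₂=3  j₁+j₂+J+1=5
(j₁±m₁, j₂±m₂, J±M) = (1,0,0,4,0,3)
P² = 144/5
sum k=0..0:
  [0] +1/6 = 1/6
S = 1/6
C² = P²·S² = 4/5 ; C = +0.894427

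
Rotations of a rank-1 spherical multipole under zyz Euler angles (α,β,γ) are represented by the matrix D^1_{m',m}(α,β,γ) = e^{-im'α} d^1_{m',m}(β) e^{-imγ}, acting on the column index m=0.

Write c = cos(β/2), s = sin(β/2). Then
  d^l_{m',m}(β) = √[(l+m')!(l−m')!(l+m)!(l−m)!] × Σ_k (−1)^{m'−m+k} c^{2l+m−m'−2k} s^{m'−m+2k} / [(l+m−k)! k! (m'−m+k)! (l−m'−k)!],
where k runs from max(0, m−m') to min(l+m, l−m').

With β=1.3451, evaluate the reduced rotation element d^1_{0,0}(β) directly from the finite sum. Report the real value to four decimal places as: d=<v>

d=0.2238

d^1_{0,0}(β=1.3451) via the finite sum:
Half-angle: c=0.782236, s=0.622983. N=√(1·1·1·1)=1.000000
Admissible k: 0..1 (factorial args all ≥0)
  k=0: (−1)^0·1.0000/(1)·0.7822^2·0.6230^0 = +0.611893
  k=1: (−1)^1·1.0000/(1)·0.7822^0·0.6230^2 = -0.388107
d^1_{0,0}(1.3451) = +0.611893 -0.388107 = +0.223785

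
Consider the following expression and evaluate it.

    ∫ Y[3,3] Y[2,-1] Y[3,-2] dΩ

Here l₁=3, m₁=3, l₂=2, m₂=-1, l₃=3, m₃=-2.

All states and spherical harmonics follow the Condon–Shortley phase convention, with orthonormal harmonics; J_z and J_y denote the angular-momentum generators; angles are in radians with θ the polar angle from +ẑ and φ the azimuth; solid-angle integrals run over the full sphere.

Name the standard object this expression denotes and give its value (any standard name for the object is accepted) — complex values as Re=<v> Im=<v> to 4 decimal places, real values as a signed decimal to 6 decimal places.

Gaunt coefficient, -0.210261

This is a Gaunt coefficient — the integral of a triple product of spherical harmonics over the sphere.
m-sum 0 ✓  L=8 even ✓  1≤3≤5 ✓
Π(2lᵢ+1) = 7×5×7 = 245
triangle coeff Δ(3,2,3) = 1/3780
Σ_t [0,2]: t=0:+1/24 t=1:−1/4 t=2:+1/24 = -1/6
(3j)²=4/105 [(3 2 3; 0 0 0)], sign=+1
Σ_t [0,0]: t=0:+1/48 = 1/48
(3j)²=5/84 [(3 2 3; 3 -1 -2)], sign=-1
⇒ 4πI² = 5/9
I = (-1)√(5/9/(4π)) = -0.21026104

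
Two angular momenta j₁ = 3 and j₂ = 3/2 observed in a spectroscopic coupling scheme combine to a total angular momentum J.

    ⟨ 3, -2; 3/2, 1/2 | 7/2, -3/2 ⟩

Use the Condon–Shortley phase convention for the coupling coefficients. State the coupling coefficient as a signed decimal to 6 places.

−√(3/7) = -0.654654

triangle: 1!·5!·2!/9! = 240/362880
(j±m)!: 1!·5!·2!·1!·2!·5! = 57600
prefactor² = (2J+1)·Δ·N² = 6400/21
  k=0: +1/(0!·1!·5!·2!·0!·0!) = 1/240
  k=1: −1/(1!·0!·4!·1!·1!·1!) = -1/24
Σ = -3/80  ⇒  CG² = 6400/21·(-3/80)² = 3/7
CG = −√(3/7) = -0.654654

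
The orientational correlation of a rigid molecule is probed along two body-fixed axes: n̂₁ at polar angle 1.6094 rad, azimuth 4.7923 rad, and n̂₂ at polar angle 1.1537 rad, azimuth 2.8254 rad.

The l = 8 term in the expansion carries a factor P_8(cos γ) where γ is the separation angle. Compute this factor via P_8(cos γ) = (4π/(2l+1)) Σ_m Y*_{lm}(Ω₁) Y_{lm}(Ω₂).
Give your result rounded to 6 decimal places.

Term-by-term m-sum for l=8 (normalisation 4π/17 = 0.739198):
  m=-8: (0.411183, 0.305689) × (-0.205951, 0.144573) = (-0.128878, -0.003511)  (running Σ = (-0.128878, -0.003511))
  m=-7: (0.042005, -0.067091) × (0.267251, -0.357039) = (-0.012729, -0.032928)  (running Σ = (-0.141607, -0.036439))
  m=-6: (0.325053, 0.169006) × (-0.103021, 0.304378) = (-0.084929, 0.081528)  (running Σ = (-0.226536, 0.045089))
  m=-5: (0.036217, -0.085767) × (-0.001152, 0.113274) = (0.009673, 0.004201)  (running Σ = (-0.216862, 0.049291))
  m=-4: (0.307846, 0.101895) × (-0.107976, -0.341748) = (0.001583, -0.116208)  (running Σ = (-0.215279, -0.066917))
  m=-3: (0.023651, -0.096758) × (0.034128, 0.047581) = (0.005411, -0.002177)  (running Σ = (-0.209868, -0.069094))
  m=-2: (0.302435, 0.048752) × (0.260182, 0.190655) = (0.069394, 0.070345)  (running Σ = (-0.140475, 0.001251))
  m=-1: (0.008172, -0.102048) × (-0.118982, -0.038927) = (-0.004945, 0.011824)  (running Σ = (-0.145420, 0.013075))
  m=0: (0.301122, -0.000000) × (-0.304973, 0.000000) = (-0.091834, 0.000000)  (running Σ = (-0.237254, 0.013075))
  m=1: (-0.008172, -0.102048) × (0.118982, -0.038927) = (-0.004945, -0.011824)  (running Σ = (-0.242199, 0.001251))
  m=2: (0.302435, -0.048752) × (0.260182, -0.190655) = (0.069394, -0.070345)  (running Σ = (-0.172805, -0.069094))
  m=3: (-0.023651, -0.096758) × (-0.034128, 0.047581) = (0.005411, 0.002177)  (running Σ = (-0.167394, -0.066917))
  m=4: (0.307846, -0.101895) × (-0.107976, 0.341748) = (0.001583, 0.116208)  (running Σ = (-0.165812, 0.049291))
  m=5: (-0.036217, -0.085767) × (0.001152, 0.113274) = (0.009673, -0.004201)  (running Σ = (-0.156138, 0.045089))
  m=6: (0.325053, -0.169006) × (-0.103021, -0.304378) = (-0.084929, -0.081528)  (running Σ = (-0.241067, -0.036439))
  m=7: (-0.042005, -0.067091) × (-0.267251, -0.357039) = (-0.012729, 0.032928)  (running Σ = (-0.253796, -0.003511))
  m=8: (0.411183, -0.305689) × (-0.205951, -0.144573) = (-0.128878, 0.003511)  (running Σ = (-0.382674, 0.000000))
Accumulated sum (-0.382674, 0.000000); after 4π/(2l+1) scaling, (-0.282872, 0.000000) ⇒ P_8 = -0.282872

-0.282872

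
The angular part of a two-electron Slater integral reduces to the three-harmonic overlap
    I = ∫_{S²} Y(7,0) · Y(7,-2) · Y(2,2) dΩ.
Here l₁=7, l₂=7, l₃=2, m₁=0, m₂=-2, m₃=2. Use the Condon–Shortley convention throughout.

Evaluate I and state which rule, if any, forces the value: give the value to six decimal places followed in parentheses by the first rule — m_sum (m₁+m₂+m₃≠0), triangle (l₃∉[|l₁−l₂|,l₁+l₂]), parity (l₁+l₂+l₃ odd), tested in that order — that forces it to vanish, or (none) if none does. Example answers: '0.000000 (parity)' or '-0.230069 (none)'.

-0.192231 (none)

Checks pass: Σm=0; 16 even; l₃=2∈[0,14].
(2·7+1)(2·7+1)(2·2+1) = 1125
Δ: 12! 2! 2! / 17! → 1/185640
sum: t=5:−1/2419200 t=6:+1/518400 t=7:−1/2419200 = 1/907200
3j²(7 7 2; 0 0 0) = Δ·Π!·Σ² = 56/3315  (sign +1)
sum: t=5:−1/2419200 = -1/2419200
3j²(7 7 2; 0 -2 2) = Δ·Π!·Σ² = 27/1105  (sign -1)
combine: 4πI² = 1125·56/3315·27/1105 = 22680/48841
take √, sign -1: I = -0.19223140
No selection rule forces the value: the integral is nonzero (none).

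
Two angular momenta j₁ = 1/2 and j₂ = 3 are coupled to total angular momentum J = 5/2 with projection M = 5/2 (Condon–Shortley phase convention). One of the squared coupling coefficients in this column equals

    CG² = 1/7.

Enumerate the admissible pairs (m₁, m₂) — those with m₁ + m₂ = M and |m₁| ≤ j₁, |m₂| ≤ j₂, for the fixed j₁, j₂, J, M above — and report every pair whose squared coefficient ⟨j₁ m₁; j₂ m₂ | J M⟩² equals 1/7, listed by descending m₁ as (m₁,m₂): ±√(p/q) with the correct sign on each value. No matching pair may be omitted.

(1/2,2): +√(1/7)

Admissible pairs with m₁+m₂ = M = 5/2: (-1/2,3), (1/2,2)
  (m₁,m₂)=(1/2,2): CG² = 1/7, CG = +√(1/7)   ← matches the target
  (m₁,m₂)=(-1/2,3): CG² = 6/7, CG = −√(6/7)
Pairs with CG² = 1/7: (1/2,2): +√(1/7)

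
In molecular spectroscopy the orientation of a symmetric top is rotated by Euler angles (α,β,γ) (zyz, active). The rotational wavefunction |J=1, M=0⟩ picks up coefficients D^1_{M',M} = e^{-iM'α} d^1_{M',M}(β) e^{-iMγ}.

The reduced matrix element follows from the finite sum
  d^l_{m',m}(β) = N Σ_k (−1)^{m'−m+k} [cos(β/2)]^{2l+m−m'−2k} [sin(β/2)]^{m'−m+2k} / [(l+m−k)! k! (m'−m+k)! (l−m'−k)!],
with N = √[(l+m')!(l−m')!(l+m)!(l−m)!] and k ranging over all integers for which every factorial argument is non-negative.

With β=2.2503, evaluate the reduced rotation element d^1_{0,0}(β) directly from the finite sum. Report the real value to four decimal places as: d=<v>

d=-0.6284

d^1_{0,0}(β=2.2503) via the finite sum:
With c≡cos(β/2)=0.431041 and s≡sin(β/2)=0.902332, N=[1·1·1·1]^{1/2}=1.000000
The bounds max(0,m−m')=0 and min(l+m,l−m')=1 give 2 terms
  k=0: (−1)^0·1.0000/(1)·0.4310^2·0.9023^0 = +0.185796
  k=1: (−1)^1·1.0000/(1)·0.4310^0·0.9023^2 = -0.814204
d^1_{0,0}(2.2503) = +0.185796 -0.814204 = -0.628407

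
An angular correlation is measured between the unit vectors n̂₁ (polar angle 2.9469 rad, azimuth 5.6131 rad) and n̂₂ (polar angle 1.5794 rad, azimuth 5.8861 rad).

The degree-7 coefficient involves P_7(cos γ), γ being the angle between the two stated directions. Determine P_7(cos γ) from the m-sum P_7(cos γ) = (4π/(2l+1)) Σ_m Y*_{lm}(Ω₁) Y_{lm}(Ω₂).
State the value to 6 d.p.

Summing Y*_{l m}(θ₁,φ₁)·Y_{l m}(θ₂,φ₂) over m ∈ [−7, 7]; prefactor 4π/(2·7+1) = 0.837758:
  m=-7: (-0.00000 + 0.00001j) × (-0.46751 + 0.17704j) = -0.00000 - 0.00000j  (running Σ = -0.00000 - 0.00000j)
  m=-6: (0.00006 - 0.00007j) × (0.01168 - 0.01108j) = -0.00000 - 0.00000j  (running Σ = -0.00000 - 0.00000j)
  m=-5: (-0.00112 + 0.00024j) × (0.14765 - 0.33545j) = -0.00009 + 0.00041j  (running Σ = -0.00009 + 0.00041j)
  m=-4: (0.00859 + 0.00427j) × (-0.00033 + 0.01893j) = -0.00008 + 0.00016j  (running Σ = -0.00017 + 0.00057j)
  m=-3: (-0.02453 - 0.05217j) × (0.12275 + 0.30774j) = 0.01305 - 0.01395j  (running Σ = 0.01288 - 0.01338j)
  m=-2: (-0.05465 + 0.23275j) × (-0.01414 - 0.01439j) = 0.00412 - 0.00251j  (running Σ = 0.01700 - 0.01589j)
  m=-1: (0.47379 - 0.37542j) × (-0.29392 - 0.12326j) = -0.18553 + 0.05195j  (running Σ = -0.16853 + 0.03606j)
  m=0: (-0.58453 + 0.00000j) × (0.02055 + 0.00000j) = -0.01201 + 0.00000j  (running Σ = -0.18054 + 0.03606j)
  m=1: (-0.47379 - 0.37542j) × (0.29392 - 0.12326j) = -0.18553 - 0.05195j  (running Σ = -0.36607 - 0.01589j)
  m=2: (-0.05465 - 0.23275j) × (-0.01414 + 0.01439j) = 0.00412 + 0.00251j  (running Σ = -0.36195 - 0.01338j)
  m=3: (0.02453 - 0.05217j) × (-0.12275 + 0.30774j) = 0.01305 + 0.01395j  (running Σ = -0.34891 + 0.00057j)
  m=4: (0.00859 - 0.00427j) × (-0.00033 - 0.01893j) = -0.00008 - 0.00016j  (running Σ = -0.34899 + 0.00041j)
  m=5: (0.00112 + 0.00024j) × (-0.14765 - 0.33545j) = -0.00009 - 0.00041j  (running Σ = -0.34907 - 0.00000j)
  m=6: (0.00006 + 0.00007j) × (0.01168 + 0.01108j) = -0.00000 + 0.00000j  (running Σ = -0.34908 - 0.00000j)
  m=7: (0.00000 + 0.00001j) × (0.46751 + 0.17704j) = -0.00000 + 0.00000j  (running Σ = -0.34908 + 0.00000j)
Σ over m = -0.34908 + 0.00000j; ×(4π/15) → -0.29244 + 0.00000j. Real part: -0.292441

-0.292441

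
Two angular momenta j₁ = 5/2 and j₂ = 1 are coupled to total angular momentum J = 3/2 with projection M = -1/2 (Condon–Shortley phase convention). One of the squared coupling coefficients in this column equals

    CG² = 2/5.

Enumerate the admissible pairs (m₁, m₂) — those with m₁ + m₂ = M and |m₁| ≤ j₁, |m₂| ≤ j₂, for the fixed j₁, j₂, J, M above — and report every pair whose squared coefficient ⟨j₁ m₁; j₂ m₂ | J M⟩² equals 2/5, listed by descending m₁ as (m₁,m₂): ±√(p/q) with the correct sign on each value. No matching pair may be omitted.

Admissible pairs with m₁+m₂ = M = -1/2: (-3/2,1), (-1/2,0), (1/2,-1)
  (m₁,m₂)=(1/2,-1): CG² = 1/5, CG = +√(1/5)
  (m₁,m₂)=(-1/2,0): CG² = 2/5, CG = −√(2/5)   ← matches the target
  (m₁,m₂)=(-3/2,1): CG² = 2/5, CG = +√(2/5)   ← matches the target
Pairs with CG² = 2/5: (-1/2,0): −√(2/5); (-3/2,1): +√(2/5)

(-1/2,0): −√(2/5); (-3/2,1): +√(2/5)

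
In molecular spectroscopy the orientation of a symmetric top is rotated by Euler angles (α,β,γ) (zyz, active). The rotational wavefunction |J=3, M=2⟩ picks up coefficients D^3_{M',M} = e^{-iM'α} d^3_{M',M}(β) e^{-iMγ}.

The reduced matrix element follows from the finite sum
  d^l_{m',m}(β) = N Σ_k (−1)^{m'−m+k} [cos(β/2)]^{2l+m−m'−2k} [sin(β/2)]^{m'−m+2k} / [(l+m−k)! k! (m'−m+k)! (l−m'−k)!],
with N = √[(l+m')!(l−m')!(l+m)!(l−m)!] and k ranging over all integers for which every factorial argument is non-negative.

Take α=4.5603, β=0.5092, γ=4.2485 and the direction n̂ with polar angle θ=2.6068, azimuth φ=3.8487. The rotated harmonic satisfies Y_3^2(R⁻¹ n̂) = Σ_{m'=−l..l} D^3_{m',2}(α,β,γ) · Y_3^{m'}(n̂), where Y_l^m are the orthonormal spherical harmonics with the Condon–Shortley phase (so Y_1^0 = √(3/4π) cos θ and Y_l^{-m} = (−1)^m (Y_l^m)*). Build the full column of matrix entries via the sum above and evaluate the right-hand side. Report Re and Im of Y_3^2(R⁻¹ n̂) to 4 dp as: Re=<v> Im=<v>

Re=0.3911 Im=0.0387

Need the full column D^3_{m',2} for m'=−3..3 at α=4.5603, β=0.5092, γ=4.2485.
cos(β/2)=0.967764, sin(β/2)=0.251858
d^3_{-3,2}: single k=5 term ⇒ +0.002402;  D = +0.001091-0.002140i
d^3_{-2,2}: k∈[4..5] ⇒ +0.018842 -0.000255 = +0.018587;  D = +0.015089+0.010854i
d^3_{-1,2}: k∈[3..4] ⇒ +0.091581 -0.003101 = +0.088480;  D = -0.061954+0.063169i
d^3_{0,2}: k∈[2..3] ⇒ +0.304755 -0.020641 = +0.284115;  D = -0.170359-0.227374i
d^3_{1,2}: k∈[1..2] ⇒ +0.676089 -0.091581 = +0.584508;  D = +0.515474-0.275564i
d^3_{2,2}: k∈[0..1] ⇒ +0.821518 -0.278202 = +0.543316;  D = +0.180595+0.512423i
d^3_{3,2}: single k=0 term ⇒ -0.523696;  D = +0.514591-0.097234i
Y_3^{m'}(θ=2.6068,φ=3.8487) and Σ D·Y over m':
  (+0.0011-0.0021i)·(+0.0289+0.0471i)  (+0.0151+0.0109i)·(-0.0356+0.2256i)  (-0.0620+0.0632i)·(-0.3383+0.2890i)  (-0.1704-0.2274i)·(-0.2251+0.0000i)  (+0.5155-0.2756i)·(+0.3383+0.2890i)  (+0.1806+0.5124i)·(-0.0356-0.2256i)  (+0.5146-0.0972i)·(-0.0289+0.0471i)
Y_3^2(R⁻¹ n̂) = +0.391090+0.038746i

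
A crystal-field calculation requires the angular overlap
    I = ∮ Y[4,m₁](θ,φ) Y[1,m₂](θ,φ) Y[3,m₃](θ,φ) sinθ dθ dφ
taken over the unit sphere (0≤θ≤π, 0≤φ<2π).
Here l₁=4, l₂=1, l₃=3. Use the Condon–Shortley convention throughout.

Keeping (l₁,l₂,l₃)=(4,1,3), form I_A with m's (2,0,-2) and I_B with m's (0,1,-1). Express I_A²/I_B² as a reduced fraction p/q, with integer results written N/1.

2/1

Same 4,1,3: normalisation and zero-m 3j drop out of the ratio.
A: Δ: 2! 6! 0! / 9! → 1/252; sum: t=1:−1/120 = -1/120; 3j²(4 1 3; 2 0 -2) = Δ·Π!·Σ² = 1/21  (sign +1)
B: Δ: 2! 6! 0! / 9! → 1/252; sum: t=2:+1/96 = 1/96; 3j²(4 1 3; 0 1 -1) = Δ·Π!·Σ² = 1/42  (sign +1)
I_A²/I_B² = (1/21)/(1/42) = 2/1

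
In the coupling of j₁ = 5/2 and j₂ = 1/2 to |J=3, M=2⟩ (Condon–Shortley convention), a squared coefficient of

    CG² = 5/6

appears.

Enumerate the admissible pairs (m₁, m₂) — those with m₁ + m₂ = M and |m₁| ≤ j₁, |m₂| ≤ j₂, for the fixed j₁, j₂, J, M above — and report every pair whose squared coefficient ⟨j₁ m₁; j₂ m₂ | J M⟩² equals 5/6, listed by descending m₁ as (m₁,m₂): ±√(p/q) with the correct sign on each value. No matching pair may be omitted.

Admissible pairs with m₁+m₂ = M = 2: (3/2,1/2), (5/2,-1/2)
  (m₁,m₂)=(5/2,-1/2): CG² = 1/6, CG = +√(1/6)
  (m₁,m₂)=(3/2,1/2): CG² = 5/6, CG = +√(5/6)   ← matches the target
Pairs with CG² = 5/6: (3/2,1/2): +√(5/6)

(3/2,1/2): +√(5/6)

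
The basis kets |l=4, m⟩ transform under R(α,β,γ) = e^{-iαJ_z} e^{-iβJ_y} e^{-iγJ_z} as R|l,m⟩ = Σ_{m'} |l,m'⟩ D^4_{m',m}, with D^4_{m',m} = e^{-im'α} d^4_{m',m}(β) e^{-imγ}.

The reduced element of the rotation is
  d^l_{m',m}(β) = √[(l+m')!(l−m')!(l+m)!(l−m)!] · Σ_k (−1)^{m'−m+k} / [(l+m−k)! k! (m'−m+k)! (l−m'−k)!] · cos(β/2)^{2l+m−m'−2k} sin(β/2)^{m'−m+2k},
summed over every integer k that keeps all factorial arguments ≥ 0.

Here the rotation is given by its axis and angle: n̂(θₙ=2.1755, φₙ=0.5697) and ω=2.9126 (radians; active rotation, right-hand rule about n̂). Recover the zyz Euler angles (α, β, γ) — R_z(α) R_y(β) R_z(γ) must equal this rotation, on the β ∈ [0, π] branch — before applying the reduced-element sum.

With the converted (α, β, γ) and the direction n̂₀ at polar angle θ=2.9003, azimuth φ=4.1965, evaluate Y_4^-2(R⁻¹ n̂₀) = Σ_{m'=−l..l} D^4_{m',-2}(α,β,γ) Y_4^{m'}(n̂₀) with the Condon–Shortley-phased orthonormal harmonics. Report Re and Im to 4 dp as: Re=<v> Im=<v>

Re=0.1551 Im=-0.1957

Axis–angle → zyz. n̂ = (sinθₙcosφₙ, sinθₙsinφₙ, cosθₙ) = (+0.692740, +0.443732, -0.568518), ω = 2.9126.
R = I cosω + sinω [n̂]ₓ + (1−cosω) n̂n̂ᵀ gives
  R = [-0.026644, +0.735809, -0.676665; +0.477706, -0.585240, -0.655203; -0.878116, -0.340704, -0.335907]
β = atan2(√(R₁₃²+R₂₃²), R₃₃) = 1.913364; α = atan2(R₂₃, R₁₃) mod 2π = 3.910879; γ = atan2(R₃₂, −R₃₁) mod 2π = 5.913071
Need the full column D^4_{m',-2} for m'=−4..4 at α=3.9109, β=1.9134, γ=5.9131.
cos(β/2)=0.576235, sin(β/2)=0.817284
d^4_{-4,-2}: single k=2 term ⇒ +0.129396;  D = -0.089716+0.093244i
d^4_{-3,-2}: k∈[1..2] ⇒ +0.064511 -0.389316 = -0.324805;  D = +0.001029+0.324803i
d^4_{-2,-2}: k∈[0..2] ⇒ +0.012156 -0.293444 +0.737873 = +0.456586;  D = +0.318648+0.327007i
d^4_{-1,-2}: k∈[0..2] ⇒ -0.073149 +0.735738 -0.986686 = -0.324097;  D = +0.323960+0.009416i
d^4_{0,-2}: k∈[0..2] ⇒ +0.231988 -1.244459 +0.938769 = -0.073702;  D = -0.054415+0.049709i
d^4_{1,-2}: k∈[0..2] ⇒ -0.490492 +1.480029 -0.595453 = +0.394084;  D = -0.024135+0.393345i
d^4_{2,-2}: k∈[0..2] ⇒ +0.737873 -1.187459 +0.199060 = -0.250526;  D = +0.162922+0.190315i
d^4_{3,-2}: k∈[0..1] ⇒ -0.783158 +0.525140 = -0.258018;  D = -0.256891-0.024091i
d^4_{4,-2}: single k=0 term ⇒ +0.523620;  D = -0.408539+0.327527i
Y_4^{m'}(θ=2.9003,φ=4.1965) and Σ D·Y over m':
  (-0.0897+0.0932i)·(-0.0007+0.0013i)  (+0.0010+0.3248i)·(-0.0166+0.0004i)  (+0.3186+0.3270i)·(-0.0549-0.0918i)  (+0.3240+0.0094i)·(+0.1950-0.3438i)  (-0.0544+0.0497i)·(+0.6167+0.0000i)  (-0.0241+0.3933i)·(-0.1950-0.3438i)  (+0.1629+0.1903i)·(-0.0549+0.0918i)  (-0.2569-0.0241i)·(+0.0166+0.0004i)  (-0.4085+0.3275i)·(-0.0007-0.0013i)
Y_4^-2(R⁻¹ n̂) = +0.155120-0.195735i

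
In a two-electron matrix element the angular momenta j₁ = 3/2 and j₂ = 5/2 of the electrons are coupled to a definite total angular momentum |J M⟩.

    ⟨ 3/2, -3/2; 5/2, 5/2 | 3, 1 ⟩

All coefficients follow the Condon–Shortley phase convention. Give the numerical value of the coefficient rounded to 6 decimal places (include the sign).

−√(1/8) ≈ -0.353553

j₁+j₂−J=1  J+j₁−j₂=2  J−j₁+j₂=4  j₁+j₂+J+1=8
(j₁±m₁, j₂±m₂, J±M) = (0,3,5,0,4,2)
P² = 288
sum k=1..1:
  [1] −1/48 = -1/48
S = -1/48
C² = P²·S² = 1/8 ; C = -0.353553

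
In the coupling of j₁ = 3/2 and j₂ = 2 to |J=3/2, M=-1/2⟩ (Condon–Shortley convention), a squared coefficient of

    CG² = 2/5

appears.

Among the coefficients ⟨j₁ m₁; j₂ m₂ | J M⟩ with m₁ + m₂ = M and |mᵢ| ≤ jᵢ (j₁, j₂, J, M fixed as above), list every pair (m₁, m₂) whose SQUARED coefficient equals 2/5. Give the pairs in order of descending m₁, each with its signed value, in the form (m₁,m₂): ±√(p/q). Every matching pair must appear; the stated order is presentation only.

Admissible pairs with m₁+m₂ = M = -1/2: (-3/2,1), (-1/2,0), (1/2,-1), (3/2,-2)
  (m₁,m₂)=(3/2,-2): CG² = 2/5, CG = +√(2/5)   ← matches the target
  (m₁,m₂)=(1/2,-1): CG² = 0/1, CG = 0
  (m₁,m₂)=(-1/2,0): CG² = 1/5, CG = −√(1/5)
  (m₁,m₂)=(-3/2,1): CG² = 2/5, CG = +√(2/5)   ← matches the target
Pairs with CG² = 2/5: (3/2,-2): +√(2/5); (-3/2,1): +√(2/5)

(3/2,-2): +√(2/5); (-3/2,1): +√(2/5)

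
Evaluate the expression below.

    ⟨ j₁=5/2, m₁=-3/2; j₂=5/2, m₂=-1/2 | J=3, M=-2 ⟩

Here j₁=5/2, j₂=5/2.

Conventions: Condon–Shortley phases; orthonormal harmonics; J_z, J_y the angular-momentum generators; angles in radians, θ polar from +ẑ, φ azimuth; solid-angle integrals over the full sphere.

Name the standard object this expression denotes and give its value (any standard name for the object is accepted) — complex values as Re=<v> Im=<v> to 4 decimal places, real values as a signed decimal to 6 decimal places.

This is a Clebsch–Gordan (vector-coupling) coefficient.
triangle: 2!×3!×3!/9! = 72/362880
(j±m)!: 1!×4!×2!×3!×1!×5! = 34560
prefactor² = (2J+1)×Δ×N² = 48
  k=1: −1/(1!×1!×3!×1!×0!×2!) = -1/12
  k=2: +1/(2!×0!×2!×0!×1!×3!) = 1/24
Σ = -1/24  ⇒  CG² = 48×(-1/24)² = 1/12
CG = −√(1/12) = -0.288675

Clebsch–Gordan coefficient, −√(1/12) ≈ -0.288675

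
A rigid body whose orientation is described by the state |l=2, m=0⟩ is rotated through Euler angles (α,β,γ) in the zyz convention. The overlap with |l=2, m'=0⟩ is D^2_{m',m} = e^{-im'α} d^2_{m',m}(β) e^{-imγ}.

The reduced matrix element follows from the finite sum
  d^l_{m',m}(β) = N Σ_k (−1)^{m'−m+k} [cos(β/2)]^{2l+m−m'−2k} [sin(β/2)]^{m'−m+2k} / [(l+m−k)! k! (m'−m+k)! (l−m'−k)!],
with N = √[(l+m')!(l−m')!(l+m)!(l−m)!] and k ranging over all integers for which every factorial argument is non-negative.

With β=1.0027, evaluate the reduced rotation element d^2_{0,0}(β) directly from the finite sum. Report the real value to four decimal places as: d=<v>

d^2_{0,0}(β=1.0027) via the finite sum:
Half-angle: c=0.876935, s=0.480610. N=√(2·2·2·2)=4.000000
k∈{0,1,2} keeps every argument non-negative
  k=0: (−1)^0·4.0000/(4)·0.8769^4·0.4806^0 = +0.591383
  k=1: (−1)^1·4.0000/(1)·0.8769^2·0.4806^2 = -0.710525
  k=2: (−1)^2·4.0000/(4)·0.8769^0·0.4806^4 = +0.053354
d^2_{0,0}(1.0027) = +0.591383 -0.710525 +0.053354 = -0.065788

d=-0.0658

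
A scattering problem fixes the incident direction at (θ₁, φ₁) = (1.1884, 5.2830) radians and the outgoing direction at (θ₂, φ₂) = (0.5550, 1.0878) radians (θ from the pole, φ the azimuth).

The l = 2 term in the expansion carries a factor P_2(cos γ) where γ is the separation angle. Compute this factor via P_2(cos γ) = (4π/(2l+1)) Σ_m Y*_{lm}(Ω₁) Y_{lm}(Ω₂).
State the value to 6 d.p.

-0.491469

Addition theorem: P_2(cos γ) = (4π/5) Σ_m Y*_{lm}(Ω₁) Y_{lm}(Ω₂), m = −2…2:
  term(m=-2) = -0.01823 + 0.03065j   from Y*(Ω₁)=-0.13848 - 0.30228j, Y(Ω₂)=-0.06099 - 0.08823j
  term(m=-1) = -0.04575 - 0.08043j   from Y*(Ω₁)=0.14446 - 0.22508j, Y(Ω₂)=0.16069 - 0.30641j
  term(m=+0) = -0.06759 + 0.00000j   from Y*(Ω₁)=-0.18365 + 0.00000j, Y(Ω₂)=0.36806 + 0.00000j
  term(m=+1) = -0.04575 + 0.08043j   from Y*(Ω₁)=-0.14446 - 0.22508j, Y(Ω₂)=-0.16069 - 0.30641j
  term(m=+2) = -0.01823 - 0.03065j   from Y*(Ω₁)=-0.13848 + 0.30228j, Y(Ω₂)=-0.06099 + 0.08823j
Accumulated sum -0.19555 + 0.00000j; after 4π/(2l+1) scaling, -0.49147 + 0.00000j ⇒ P_2 = -0.491469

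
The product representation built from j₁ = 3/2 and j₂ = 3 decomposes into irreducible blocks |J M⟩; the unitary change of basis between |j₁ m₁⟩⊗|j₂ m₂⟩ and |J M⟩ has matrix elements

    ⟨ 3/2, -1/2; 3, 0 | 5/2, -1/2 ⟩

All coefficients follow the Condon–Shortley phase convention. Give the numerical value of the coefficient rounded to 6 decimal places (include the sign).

−√(6/35) ≈ -0.414039

√[6·2!1!4!/8! · 1!2!3!3!2!3!] = √(216/35)
  +(−1)^1/∏(1,1,1,2,0,2)! = -1/4  (running -1/4)
  +(−1)^2/∏(2,0,0,1,1,3)! = 1/12  (running -1/6)
⟨..|..⟩ = √(216/35)·(-1/6) = -0.414039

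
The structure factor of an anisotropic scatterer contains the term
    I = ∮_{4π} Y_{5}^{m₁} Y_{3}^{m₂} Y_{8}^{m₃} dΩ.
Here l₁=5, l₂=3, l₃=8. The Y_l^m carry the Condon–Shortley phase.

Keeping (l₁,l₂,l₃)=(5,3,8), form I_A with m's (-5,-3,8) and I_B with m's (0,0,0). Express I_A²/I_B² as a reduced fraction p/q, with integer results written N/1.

Shared (l₁,l₂,l₃)=(5,3,8): N and (l;000)² cancel in I_A²/I_B².
A: Δ = 0!·10!·6!/17! = 1/136136; Racah Σ t=0..0: t=0:+1/2612736000 = 1/2612736000; ⇒ 3j(5 3 8; -5 -3 8)² = 1/17, sgn +1
B: Δ = 0!·10!·6!/17! = 1/136136; Racah Σ t=0..0: t=0:+1/518400 = 1/518400; ⇒ 3j(5 3 8; 0 0 0)² = 56/2431, sgn +1
I_A²/I_B² = (1/17)/(56/2431) = 143/56

143/56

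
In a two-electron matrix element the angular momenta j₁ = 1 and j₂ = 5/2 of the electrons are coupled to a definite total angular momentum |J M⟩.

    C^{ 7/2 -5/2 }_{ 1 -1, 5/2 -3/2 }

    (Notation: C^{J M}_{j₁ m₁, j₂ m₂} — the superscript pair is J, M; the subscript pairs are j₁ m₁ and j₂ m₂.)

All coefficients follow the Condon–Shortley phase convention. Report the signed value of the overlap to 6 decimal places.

+0.845154  (= +√(5/7))

j₁+j₂−J=0  J+j₁−j₂=2  J−j₁+j₂=5  j₁+j₂+J+1=8
(j₁±m₁, j₂±m₂, J±M) = (0,2,1,4,1,6)
P² = 11520/7
sum k=0..0:
  [0] +1/48 = 1/48
S = 1/48
C² = P²·S² = 5/7 ; C = +0.845154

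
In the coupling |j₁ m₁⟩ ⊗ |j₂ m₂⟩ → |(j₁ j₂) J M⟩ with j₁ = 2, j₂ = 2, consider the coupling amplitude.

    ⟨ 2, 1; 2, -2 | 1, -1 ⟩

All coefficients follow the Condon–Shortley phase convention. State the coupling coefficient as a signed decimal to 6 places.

+√(1/5) ≈ +0.447214

triangle: 3!*1!*1!/6! = 6/720
(j±m)!: 3!*1!*0!*4!*0!*2! = 288
prefactor² = (2J+1)*Δ*N² = 36/5
  k=0: +1/(0!*3!*1!*0!*0!*1!) = 1/6
Σ = 1/6  ⇒  CG² = 36/5*(1/6)² = 1/5
CG = +√(1/5) = +0.447214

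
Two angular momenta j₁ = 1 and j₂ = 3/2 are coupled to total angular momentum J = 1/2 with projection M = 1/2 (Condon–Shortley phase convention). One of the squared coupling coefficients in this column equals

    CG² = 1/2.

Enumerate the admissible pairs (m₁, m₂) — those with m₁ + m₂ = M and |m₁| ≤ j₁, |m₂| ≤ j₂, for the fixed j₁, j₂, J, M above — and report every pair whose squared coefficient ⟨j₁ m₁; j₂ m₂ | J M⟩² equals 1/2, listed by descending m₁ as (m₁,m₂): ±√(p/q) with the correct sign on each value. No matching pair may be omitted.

(-1,3/2): +√(1/2)

Admissible pairs with m₁+m₂ = M = 1/2: (-1,3/2), (0,1/2), (1,-1/2)
  (m₁,m₂)=(1,-1/2): CG² = 1/6, CG = +√(1/6)
  (m₁,m₂)=(0,1/2): CG² = 1/3, CG = −√(1/3)
  (m₁,m₂)=(-1,3/2): CG² = 1/2, CG = +√(1/2)   ← matches the target
Pairs with CG² = 1/2: (-1,3/2): +√(1/2)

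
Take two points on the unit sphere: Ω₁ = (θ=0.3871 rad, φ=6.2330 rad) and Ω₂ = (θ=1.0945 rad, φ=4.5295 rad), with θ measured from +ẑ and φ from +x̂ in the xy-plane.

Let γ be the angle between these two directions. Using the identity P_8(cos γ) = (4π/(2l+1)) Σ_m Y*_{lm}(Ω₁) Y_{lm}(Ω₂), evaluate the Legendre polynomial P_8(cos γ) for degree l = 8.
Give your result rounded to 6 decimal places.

Expand P_8 via completeness: Σ_{m} conj(Y_{8,m}) at Ω₁ times Y_{8,m} at Ω₂ —
  term(m=-8) = (0.000021, 0.000037)   from Y*(Ω₁)=(0.000196, -0.000083), Y(Ω₂)=(0.021554, 0.199381)
  term(m=-7) = (0.000691, -0.000517)   from Y*(Ω₁)=(0.001959, -0.000718), Y(Ω₂)=(0.396501, -0.118569)
  term(m=-6) = (-0.003609, -0.003688)   from Y*(Ω₁)=(0.012342, -0.003833), Y(Ω₂)=(-0.182062, -0.355361)
  term(m=-5) = (-0.001110, 0.001420)   from Y*(Ω₁)=(0.055152, -0.014137), Y(Ω₂)=(-0.025085, 0.019322)
  term(m=-4) = (-0.052784, -0.030985)   from Y*(Ω₁)=(0.178403, -0.036302), Y(Ω₂)=(-0.250172, -0.224585)
  term(m=-3) = (-0.033015, 0.078500)   from Y*(Ω₁)=(0.403609, -0.061229), Y(Ω₂)=(-0.108801, 0.177991)
  term(m=-2) = (-0.131656, -0.035787)   from Y*(Ω₁)=(0.563125, -0.056712), Y(Ω₂)=(-0.225112, -0.086221)
  term(m=-1) = (-0.009269, 0.069435)   from Y*(Ω₁)=(0.267014, -0.013411), Y(Ω₂)=(-0.047654, 0.257650)
  term(m=+0) = (0.083047, 0.000000)   from Y*(Ω₁)=(-0.403483, -0.000000), Y(Ω₂)=(-0.205825, 0.000000)
  term(m=+1) = (-0.009269, -0.069435)   from Y*(Ω₁)=(-0.267014, -0.013411), Y(Ω₂)=(0.047654, 0.257650)
  term(m=+2) = (-0.131656, 0.035787)   from Y*(Ω₁)=(0.563125, 0.056712), Y(Ω₂)=(-0.225112, 0.086221)
  term(m=+3) = (-0.033015, -0.078500)   from Y*(Ω₁)=(-0.403609, -0.061229), Y(Ω₂)=(0.108801, 0.177991)
  term(m=+4) = (-0.052784, 0.030985)   from Y*(Ω₁)=(0.178403, 0.036302), Y(Ω₂)=(-0.250172, 0.224585)
  term(m=+5) = (-0.001110, -0.001420)   from Y*(Ω₁)=(-0.055152, -0.014137), Y(Ω₂)=(0.025085, 0.019322)
  term(m=+6) = (-0.003609, 0.003688)   from Y*(Ω₁)=(0.012342, 0.003833), Y(Ω₂)=(-0.182062, 0.355361)
  term(m=+7) = (0.000691, 0.000517)   from Y*(Ω₁)=(-0.001959, -0.000718), Y(Ω₂)=(-0.396501, -0.118569)
  term(m=+8) = (0.000021, -0.000037)   from Y*(Ω₁)=(0.000196, 0.000083), Y(Ω₂)=(0.021554, -0.199381)
Accumulated sum (-0.378414, 0.000000); after 4π/(2l+1) scaling, (-0.279723, 0.000000) ⇒ P_8 = -0.279723

-0.279723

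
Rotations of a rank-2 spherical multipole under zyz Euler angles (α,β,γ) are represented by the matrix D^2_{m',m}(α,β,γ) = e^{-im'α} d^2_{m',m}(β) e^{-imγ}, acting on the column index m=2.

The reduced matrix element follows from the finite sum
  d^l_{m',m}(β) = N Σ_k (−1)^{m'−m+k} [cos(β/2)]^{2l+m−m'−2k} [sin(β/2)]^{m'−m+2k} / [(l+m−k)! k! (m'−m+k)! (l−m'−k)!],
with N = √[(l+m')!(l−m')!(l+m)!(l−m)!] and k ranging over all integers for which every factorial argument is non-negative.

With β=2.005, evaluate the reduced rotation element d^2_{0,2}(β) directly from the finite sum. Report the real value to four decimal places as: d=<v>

d^2_{0,2}(β=2.0050) via the finite sum:
c=cos(2.005000/2)=0.538197, s=sin(2.005000/2)=0.842819; N=√[2·2·24·1]=9.797959
k: max(0,(2)−(0))=2 … min(2+(2),2−(0))=2
  k=2: (−1)^0·9.7980/(4)·0.5382^2·0.8428^2 = +0.503996
d^2_{0,2}(2.0050) = +0.503996

d=0.5040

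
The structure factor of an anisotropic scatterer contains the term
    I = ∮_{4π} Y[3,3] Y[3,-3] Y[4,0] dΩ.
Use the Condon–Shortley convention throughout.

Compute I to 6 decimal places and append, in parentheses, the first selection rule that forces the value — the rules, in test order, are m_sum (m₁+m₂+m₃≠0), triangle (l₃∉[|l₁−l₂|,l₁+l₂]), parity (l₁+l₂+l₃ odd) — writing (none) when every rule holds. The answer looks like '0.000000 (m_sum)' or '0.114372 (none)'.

Rules hold: Σm=0, L=10 even, 0≤4≤6.
N = 7·7·9 = 441
Δ = 2!·4!·4!/11! = 1/34650
Racah Σ t=0..2: t=0:+1/72 t=1:−1/16 t=2:+1/72 = -5/144
⇒ 3j(3 3 4; 0 0 0)² = 2/77, sgn -1
Racah Σ t=0..0: t=0:+1/1152 = 1/1152
⇒ 3j(3 3 4; 3 -3 0)² = 1/154, sgn +1
4πI² = N·(3j₀)²·(3jₘ)² = 9/121
I = -1·√(0.0743802/4π) = -0.07693494
No selection rule forces the value: the integral is nonzero (none).

-0.076935 (none)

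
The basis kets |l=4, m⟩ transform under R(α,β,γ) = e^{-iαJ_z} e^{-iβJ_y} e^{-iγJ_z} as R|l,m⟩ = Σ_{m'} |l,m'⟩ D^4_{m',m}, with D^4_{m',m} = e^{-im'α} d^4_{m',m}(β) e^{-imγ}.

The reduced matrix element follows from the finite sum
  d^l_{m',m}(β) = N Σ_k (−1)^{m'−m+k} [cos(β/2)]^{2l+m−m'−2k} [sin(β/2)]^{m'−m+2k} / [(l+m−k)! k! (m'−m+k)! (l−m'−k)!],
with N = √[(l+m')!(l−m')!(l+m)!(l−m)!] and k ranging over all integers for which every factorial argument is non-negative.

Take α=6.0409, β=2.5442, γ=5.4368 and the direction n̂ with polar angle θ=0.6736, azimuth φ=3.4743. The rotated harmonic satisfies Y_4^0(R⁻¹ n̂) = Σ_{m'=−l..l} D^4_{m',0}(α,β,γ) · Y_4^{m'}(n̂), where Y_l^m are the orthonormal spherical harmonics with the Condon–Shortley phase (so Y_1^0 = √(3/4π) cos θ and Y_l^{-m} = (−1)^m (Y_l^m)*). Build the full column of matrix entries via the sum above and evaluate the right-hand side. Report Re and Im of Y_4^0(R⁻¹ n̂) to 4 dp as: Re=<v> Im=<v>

Need the full column D^4_{m',0} for m'=−4..4 at α=6.0409, β=2.5442, γ=5.4368.
cos(β/2)=0.294275, sin(β/2)=0.955721
d^4_{-4,0}: single k=4 term ⇒ +0.052346;  D = +0.029628-0.043154i
d^4_{-3,0}: k∈[3..4] ⇒ +0.022794 -0.240424 = -0.217630;  D = -0.162628+0.144620i
d^4_{-2,0}: k∈[2..4] ⇒ +0.005627 -0.158280 +0.626056 = +0.473404;  D = +0.418903-0.220525i
d^4_{-1,0}: k∈[1..4] ⇒ +0.000817 -0.051692 +0.545230 -0.958485 = -0.464130;  D = -0.450574+0.111355i
d^4_{0,0}: k∈[0..4] ⇒ +0.000056 -0.009491 +0.225236 -1.055873 +0.696063 = -0.144009;  D = -0.144009+0.000000i
d^4_{1,0}: k∈[0..3] ⇒ -0.000817 +0.051692 -0.545230 +0.958485 = +0.464130;  D = +0.450574+0.111355i
d^4_{2,0}: k∈[0..2] ⇒ +0.005627 -0.158280 +0.626056 = +0.473404;  D = +0.418903+0.220525i
d^4_{3,0}: k∈[0..1] ⇒ -0.022794 +0.240424 = +0.217630;  D = +0.162628+0.144620i
d^4_{4,0}: single k=0 term ⇒ +0.052346;  D = +0.029628+0.043154i
Y_4^{m'}(θ=0.6736,φ=3.4743) and Σ D·Y over m':
  (+0.0296-0.0432i)·(+0.0159-0.0651i)  (-0.1626+0.1446i)·(-0.1287+0.1996i)  (+0.4189-0.2205i)·(+0.3355-0.2633i)  (-0.4506+0.1114i)·(-0.2782+0.0961i)  (-0.1440+0.0000i)·(-0.2397+0.0000i)  (+0.4506+0.1114i)·(+0.2782+0.0961i)  (+0.4189+0.2205i)·(+0.3355+0.2633i)  (+0.1626+0.1446i)·(+0.1287+0.1996i)  (+0.0296+0.0432i)·(+0.0159+0.0651i)
Y_4^0(R⁻¹ n̂) = +0.408192-0.000000i

Re=0.4082 Im=0.0000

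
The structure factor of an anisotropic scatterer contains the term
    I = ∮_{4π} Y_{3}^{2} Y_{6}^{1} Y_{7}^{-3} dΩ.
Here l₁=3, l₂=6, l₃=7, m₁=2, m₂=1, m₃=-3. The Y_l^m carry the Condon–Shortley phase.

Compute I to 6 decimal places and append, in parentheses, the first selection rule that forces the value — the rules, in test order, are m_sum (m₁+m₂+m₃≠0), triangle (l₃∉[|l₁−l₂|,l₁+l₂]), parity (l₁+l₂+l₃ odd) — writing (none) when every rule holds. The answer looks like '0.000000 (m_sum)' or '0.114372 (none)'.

0.023482 (none)

m-sum 0 ✓  L=16 even ✓  3≤7≤9 ✓
Π(2lᵢ+1) = 7×13×15 = 1365
triangle coeff Δ(3,6,7) = 1/2042040
Σ_t [0,2]: t=0:+1/207360 t=1:−1/57600 t=2:+1/207360 = -1/129600
(3j)²=168/12155 [(3 6 7; 0 0 0)], sign=+1
Σ_t [0,1]: t=0:+1/362880 t=1:−1/414720 = 1/2903040
(3j)²=25/68068 [(3 6 7; 2 1 -3)], sign=+1
⇒ 4πI² = 3150/454597
I = (+1)√(3150/454597/(4π)) = 0.02348211
No selection rule forces the value: the integral is nonzero (none).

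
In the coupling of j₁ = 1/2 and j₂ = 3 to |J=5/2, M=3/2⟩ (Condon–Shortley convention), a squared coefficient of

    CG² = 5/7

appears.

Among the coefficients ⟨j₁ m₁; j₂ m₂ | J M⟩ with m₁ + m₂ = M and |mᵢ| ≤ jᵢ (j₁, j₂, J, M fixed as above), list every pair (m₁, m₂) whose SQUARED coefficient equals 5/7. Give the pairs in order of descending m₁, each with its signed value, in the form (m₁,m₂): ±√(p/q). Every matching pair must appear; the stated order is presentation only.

Admissible pairs with m₁+m₂ = M = 3/2: (-1/2,2), (1/2,1)
  (m₁,m₂)=(1/2,1): CG² = 2/7, CG = +√(2/7)
  (m₁,m₂)=(-1/2,2): CG² = 5/7, CG = −√(5/7)   ← matches the target
Pairs with CG² = 5/7: (-1/2,2): −√(5/7)

(-1/2,2): −√(5/7)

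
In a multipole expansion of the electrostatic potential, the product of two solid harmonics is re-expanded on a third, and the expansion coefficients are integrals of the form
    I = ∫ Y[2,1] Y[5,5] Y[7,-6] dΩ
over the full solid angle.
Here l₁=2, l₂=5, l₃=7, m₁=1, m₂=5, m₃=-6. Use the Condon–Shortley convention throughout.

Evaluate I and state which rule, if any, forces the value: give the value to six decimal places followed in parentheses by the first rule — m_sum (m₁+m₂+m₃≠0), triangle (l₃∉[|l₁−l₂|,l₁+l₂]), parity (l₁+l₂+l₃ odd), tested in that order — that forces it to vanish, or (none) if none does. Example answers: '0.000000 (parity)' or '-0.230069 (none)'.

0.191646 (none)

m-sum 0 ✓  L=14 even ✓  3≤7≤7 ✓
Π(2lᵢ+1) = 5×11×15 = 825
triangle coeff Δ(2,5,7) = 1/15015
Σ_t [0,0]: t=0:+1/57600 = 1/57600
(3j)²=21/715 [(2 5 7; 0 0 0)], sign=-1
Σ_t [0,0]: t=0:+1/21772800 = 1/21772800
(3j)²=2/105 [(2 5 7; 1 5 -6)], sign=-1
⇒ 4πI² = 6/13
I = (+1)√(6/13/(4π)) = 0.19164567
No selection rule forces the value: the integral is nonzero (none).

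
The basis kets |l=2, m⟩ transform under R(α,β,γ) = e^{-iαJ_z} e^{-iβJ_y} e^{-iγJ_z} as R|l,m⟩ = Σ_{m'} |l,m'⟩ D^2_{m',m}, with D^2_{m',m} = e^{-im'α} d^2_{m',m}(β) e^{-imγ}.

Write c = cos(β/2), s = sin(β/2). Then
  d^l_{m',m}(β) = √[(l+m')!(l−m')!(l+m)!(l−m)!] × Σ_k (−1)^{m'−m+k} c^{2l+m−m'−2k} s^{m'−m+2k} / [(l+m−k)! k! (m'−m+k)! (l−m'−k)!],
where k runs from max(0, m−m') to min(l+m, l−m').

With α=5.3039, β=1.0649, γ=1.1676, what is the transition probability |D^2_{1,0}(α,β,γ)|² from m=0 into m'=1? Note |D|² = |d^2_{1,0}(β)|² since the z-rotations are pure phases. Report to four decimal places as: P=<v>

P=0.2695

D^2_{1,0}(5.3039,1.0649,1.1676) = e^{-i·1·5.3039}·d^2_{1,0}(1.0649)·e^{-i·0·1.1676}. Compute d first:
c=cos(1.064900/2)=0.861566, s=sin(1.064900/2)=0.507646; N=√[6·1·2·2]=4.898979
Admissible k: 0..1 (factorial args all ≥0)
  k=0: (−1)^1·4.8990/(2)·0.8616^3·0.5076^1 = -0.795247
  k=1: (−1)^2·4.8990/(2)·0.8616^1·0.5076^3 = +0.276087
d^2_{1,0}(1.0649) = -0.795247 +0.276087 = -0.519160
|D^2_{1,0}|² = |d^2_{1,0}(β)|² = (-0.519160)² = 0.269527 (the z-rotation phases have unit modulus)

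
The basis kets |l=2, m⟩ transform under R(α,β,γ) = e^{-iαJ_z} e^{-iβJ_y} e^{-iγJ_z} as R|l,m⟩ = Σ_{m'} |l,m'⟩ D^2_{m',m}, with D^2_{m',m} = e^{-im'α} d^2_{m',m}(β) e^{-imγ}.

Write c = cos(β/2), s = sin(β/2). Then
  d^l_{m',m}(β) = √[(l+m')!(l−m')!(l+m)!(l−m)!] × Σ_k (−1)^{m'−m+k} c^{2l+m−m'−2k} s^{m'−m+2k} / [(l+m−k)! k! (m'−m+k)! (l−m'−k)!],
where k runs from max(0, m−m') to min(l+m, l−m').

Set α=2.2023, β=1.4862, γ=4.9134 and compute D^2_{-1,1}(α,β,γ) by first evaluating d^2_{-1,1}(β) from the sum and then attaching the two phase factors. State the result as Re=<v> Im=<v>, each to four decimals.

Re=-0.4863 Im=-0.2233

Split into d^2_{-1,1}(β=1.4862) × two z-phases.
With c≡cos(β/2)=0.736375 and s≡sin(β/2)=0.676574, N=[1·6·6·1]^{1/2}=6.000000
The bounds max(0,m−m')=2 and min(l+m,l−m')=3 give 2 terms
  k=2: (−1)^0·6.0000/(2)·0.7364^2·0.6766^2 = +0.744645
  k=3: (−1)^1·6.0000/(6)·0.7364^0·0.6766^4 = -0.209537
d^2_{-1,1}(1.4862) = +0.744645 -0.209537 = +0.535108
D = (-0.590359+0.807141i)·(+0.535108)·(+0.199660+0.979865i) = -0.486285-0.223311i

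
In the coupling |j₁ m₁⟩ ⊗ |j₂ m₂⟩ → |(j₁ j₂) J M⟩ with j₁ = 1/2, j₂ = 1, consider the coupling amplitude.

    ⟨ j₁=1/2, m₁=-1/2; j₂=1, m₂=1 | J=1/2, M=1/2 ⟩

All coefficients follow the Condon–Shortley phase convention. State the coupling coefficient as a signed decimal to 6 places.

−√(2/3) = -0.816497

j₁+j₂−J=1  J+j₁−j₂=0  J−j₁+j₂=1  j₁+j₂+J+1=3
(j₁±m₁, j₂±m₂, J±M) = (0,1,2,0,1,0)
P² = 2/3
sum k=1..1:
  [1] −1/1 = -1
S = -1
C² = P²·S² = 2/3 ; C = -0.816497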